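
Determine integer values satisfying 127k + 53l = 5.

Step 1: Check solvability.
gcd(127, 53) = 1
Since 1 divides 5, solutions exist.

Step 2: Apply extended Euclidean algorithm to find gcd.
We find integers such that 127*x0 + 53*y0 = 1

Step 3: Scale the particular solution.
Multiply by 5/1 = 5:
k = -25, l = 60

Step 4: Verify.
127*(-25) + 53*(60) = 5 = 5 ✓

k = -25, l = 60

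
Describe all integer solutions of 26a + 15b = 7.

Step 1: Compute gcd(26, 15) = 1.
Since 1 divides 7, solutions exist.

Step 2: Find a particular solution using extended Euclidean algorithm.
We get a₀ = -28, b₀ = 49.
Check: 26*-28 + 15*49 = 7 = 7 ✓

Step 3: Write the general solution.
a = -28 + (15/1)t = -28 + 15t
b = 49 - (26/1)t = 49 - 26t
for any integer t.

a = -28 + 15t, b = 49 - 26t for integer t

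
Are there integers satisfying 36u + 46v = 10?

Step 1: Compute gcd(36, 46).
gcd(36, 46) = 2

Step 2: Check divisibility.
Does 2 divide 10? 10 = 2 x 5, so yes.

By the theorem on linear Diophantine equations, 36u + 46v = 10 has integer solutions if and only if gcd(36, 46) divides 10. Since 2 | 10, solutions exist.

Yes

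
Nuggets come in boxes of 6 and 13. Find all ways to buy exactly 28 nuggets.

We need non-negative integers (x, y) with 6x + 13y = 28.
For each x in 0..4, check if 28 - 6x is a non-negative multiple of 13.
No x yields an integer y ≥ 0.

No solution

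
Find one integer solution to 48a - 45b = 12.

Step 1: Check solvability.
gcd(48, 45) = 3
Since 3 divides 12, solutions exist.

Step 2: Apply extended Euclidean algorithm to find gcd.
We find integers such that 48*x0 + 45*y0 = 3

Step 3: Scale the particular solution.
Multiply by 12/3 = 4:
a = 4, b = 4

Step 4: Verify.
48*(4) - 45*(4) = 12 = 12 ✓

a = 4, b = 4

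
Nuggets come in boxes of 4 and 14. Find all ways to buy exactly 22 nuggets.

We need non-negative integers (x, y) with 4x + 14y = 22.
For each x in 0..5, check if 22 - 4x is a non-negative multiple of 14.
x = 2: 14y = 14, y = 1 ✓

(2 boxes of 4, 1 boxes of 14)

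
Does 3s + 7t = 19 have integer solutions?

Step 1: Compute gcd(3, 7).
gcd(3, 7) = 1

Step 2: Check divisibility.
Does 1 divide 19? 19 = 1 x 19, so yes.

By the theorem on linear Diophantine equations, 3s + 7t = 19 has integer solutions if and only if gcd(3, 7) divides 19. Since 1 | 19, solutions exist.

Yes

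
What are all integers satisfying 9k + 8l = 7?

Step 1: Compute gcd(9, 8) = 1.
Since 1 divides 7, solutions exist.

Step 2: Find a particular solution using extended Euclidean algorithm.
We get k₀ = 7, l₀ = -7.
Check: 9*7 + 8*-7 = 7 = 7 ✓

Step 3: Write the general solution.
k = 7 + (8/1)t = 7 + 8t
l = -7 - (9/1)t = -7 - 9t
for any integer t.

k = 7 + 8t, l = -7 - 9t for integer t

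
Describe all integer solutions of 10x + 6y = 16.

Step 1: Compute gcd(10, 6) = 2.
Since 2 divides 16, solutions exist.

Step 2: Find a particular solution using extended Euclidean algorithm.
We get x₀ = -8, y₀ = 16.
Check: 10*-8 + 6*16 = 16 = 16 ✓

Step 3: Write the general solution.
x = -8 + (6/2)t = -8 + 3t
y = 16 - (10/2)t = 16 - 5t
for any integer t.

x = -8 + 3t, y = 16 - 5t for integer t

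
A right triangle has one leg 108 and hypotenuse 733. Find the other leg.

a² = c² - b² = 537289 - 11664 = 525625
a = 725

725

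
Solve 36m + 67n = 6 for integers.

Step 1: Check solvability.
gcd(36, 67) = 1
Since 1 divides 6, solutions exist.

Step 2: Apply extended Euclidean algorithm to find gcd.
We find integers such that 36*x0 + 67*y0 = 1

Step 3: Scale the particular solution.
Multiply by 6/1 = 6:
m = -78, n = 42

Step 4: Verify.
36*(-78) + 67*(42) = 6 = 6 ✓

m = -78, n = 42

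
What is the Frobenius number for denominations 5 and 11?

For two coprime denominations a and b, the Frobenius number (largest value not representable as a non-negative combination) is ab - a - b.
Here gcd(5, 11) = 1, so they are coprime.
F(5, 11) = 5·11 - 5 - 11 = 55 - 16 = 39

39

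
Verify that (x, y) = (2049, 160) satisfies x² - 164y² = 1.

Compute x² = 2049² = 4198401
Compute 164y² = 164·160² = 164·25600 = 4198400
x² - 164y² = 4198401 - 4198400 = 1
Since this equals 1, (2049, 160) is a solution.

Yes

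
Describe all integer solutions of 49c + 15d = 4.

Step 1: Compute gcd(49, 15) = 1.
Since 1 divides 4, solutions exist.

Step 2: Find a particular solution using extended Euclidean algorithm.
We get c₀ = 16, d₀ = -52.
Check: 49*16 + 15*-52 = 4 = 4 ✓

Step 3: Write the general solution.
c = 16 + (15/1)t = 16 + 15t
d = -52 - (49/1)t = -52 - 49t
for any integer t.

c = 16 + 15t, d = -52 - 49t for integer t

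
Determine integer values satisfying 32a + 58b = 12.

Step 1: Check solvability.
gcd(32, 58) = 2
Since 2 divides 12, solutions exist.

Step 2: Apply extended Euclidean algorithm to find gcd.
We find integers such that 32*x0 + 58*y0 = 2

Step 3: Scale the particular solution.
Multiply by 12/2 = 6:
a = -54, b = 30

Step 4: Verify.
32*(-54) + 58*(30) = 12 = 12 ✓

a = -54, b = 30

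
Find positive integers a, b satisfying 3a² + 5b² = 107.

Try small values of a and check whether (107 - 3a²)/5 is a perfect square.
a = 3: 3·3² = 27, so 5b² = 107 - 27 = 80, giving b² = 16, b = 4.
Check: 3·3² + 5·4² = 27 + 80 = 107 ✓

a = 3, b = 4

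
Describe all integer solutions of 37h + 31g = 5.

Step 1: Compute gcd(37, 31) = 1.
Since 1 divides 5, solutions exist.

Step 2: Find a particular solution using extended Euclidean algorithm.
We get h₀ = -25, g₀ = 30.
Check: 37*-25 + 31*30 = 5 = 5 ✓

Step 3: Write the general solution.
h = -25 + (31/1)t = -25 + 31t
g = 30 - (37/1)t = 30 - 37t
for any integer t.

h = -25 + 31t, g = 30 - 37t for integer t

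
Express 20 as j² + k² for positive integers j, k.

We need to find integers j, k > 0 such that j² + k² = 20.
Trying j = 2: k² = 20 - 2² = 20 - 4 = 16
k = 4
Check: 2² + 4² = 4 + 16 = 20 ✓

20 = 2² + 4²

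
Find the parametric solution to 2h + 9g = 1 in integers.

Step 1: Compute gcd(2, 9) = 1.
Since 1 divides 1, solutions exist.

Step 2: Find a particular solution using extended Euclidean algorithm.
We get h₀ = -4, g₀ = 1.
Check: 2*-4 + 9*1 = 1 = 1 ✓

Step 3: Write the general solution.
h = -4 + (9/1)t = -4 + 9t
g = 1 - (2/1)t = 1 - 2t
for any integer t.

h = -4 + 9t, g = 1 - 2t for integer t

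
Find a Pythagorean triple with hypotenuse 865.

We need a² + b² = 865² = 748225.
Trying: 287² + 816² = 82369 + 665856 = 748225 ✓

(287, 816, 865)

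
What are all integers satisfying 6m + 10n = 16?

Step 1: Compute gcd(6, 10) = 2.
Since 2 divides 16, solutions exist.

Step 2: Find a particular solution using extended Euclidean algorithm.
We get m₀ = 16, n₀ = -8.
Check: 6*16 + 10*-8 = 16 = 16 ✓

Step 3: Write the general solution.
m = 16 + (10/2)t = 16 + 5t
n = -8 - (6/2)t = -8 - 3t
for any integer t.

m = 16 + 5t, n = -8 - 3t for integer t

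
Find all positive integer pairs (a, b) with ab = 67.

The positive divisors of 67 are: 1, 67.
Each divisor d gives the pair (d, 67/d):
(1, 67), (67, 1)

(1, 67), (67, 1)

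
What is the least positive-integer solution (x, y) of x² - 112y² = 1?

We seek the smallest positive integers (x, y) with x² - 112y² = 1, i.e., x² = 112y² + 1.
Try successive y values:
y = 1: x² = 112·1² + 1 = 113, not a perfect square
y = 2: x² = 112·2² + 1 = 449, not a perfect square
y = 3: x² = 112·3² + 1 = 1009, not a perfect square
... continuing the search (or via continued fractions) ...
y = 12: x² = 112·12² + 1 = 16129, x = 127 ✓

Verify: 127² - 112·12² = 16129 - 16128 = 1 ✓

x = 127, y = 12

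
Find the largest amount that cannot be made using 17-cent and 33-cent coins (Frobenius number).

For two coprime denominations a and b, the Frobenius number (largest value not representable as a non-negative combination) is ab - a - b.
Here gcd(17, 33) = 1, so they are coprime.
F(17, 33) = 17·33 - 17 - 33 = 561 - 50 = 511

511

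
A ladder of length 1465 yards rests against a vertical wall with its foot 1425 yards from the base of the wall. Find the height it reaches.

The ladder, wall, and ground form a right triangle with hypotenuse 1465 and one leg 1425.
By the Pythagorean theorem: h² = 1465² - 1425² = 2146225 - 2030625 = 115600
h = √115600 = 340 yards

340 yards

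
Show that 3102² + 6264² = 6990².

Compute a² + b² = 3102² + 6264² = 9622404 + 39237696 = 48860100
Compute c² = 6990² = 48860100
Since 48860100 = 48860100, confirmed.

Yes, it is a Pythagorean triple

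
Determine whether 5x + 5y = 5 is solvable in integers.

Step 1: Compute gcd(5, 5).
gcd(5, 5) = 5

Step 2: Check divisibility.
Does 5 divide 5? 5 = 5 x 1, so yes.

By the theorem on linear Diophantine equations, 5x + 5y = 5 has integer solutions if and only if gcd(5, 5) divides 5. Since 5 | 5, solutions exist.

Yes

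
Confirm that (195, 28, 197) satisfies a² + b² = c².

Compute a² + b² = 195² + 28² = 38025 + 784 = 38809
Compute c² = 197² = 38809
Since 38809 = 38809, confirmed.

Yes, it is a Pythagorean triple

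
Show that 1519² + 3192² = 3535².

Compute a² + b² = 1519² + 3192² = 2307361 + 10188864 = 12496225
Compute c² = 3535² = 12496225
Since 12496225 = 12496225, confirmed.

Yes, it is a Pythagorean triple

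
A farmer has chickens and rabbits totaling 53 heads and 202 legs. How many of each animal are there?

Let c = chickens, r = rabbits.
Heads: c + r = 53
Legs: 2c + 4r = 202
From the first equation, c = 53 - r. Substitute:
2(53 - r) + 4r = 202
106 + 2r = 202
r = (202 - 106)/2 = 48
c = 53 - 48 = 5

Chickens: 5, Rabbits: 48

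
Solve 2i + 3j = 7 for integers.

Step 1: Check solvability.
gcd(2, 3) = 1
Since 1 divides 7, solutions exist.

Step 2: Apply extended Euclidean algorithm to find gcd.
We find integers such that 2*x0 + 3*y0 = 1

Step 3: Scale the particular solution.
Multiply by 7/1 = 7:
i = -7, j = 7

Step 4: Verify.
2*(-7) + 3*(7) = 7 = 7 ✓

i = -7, j = 7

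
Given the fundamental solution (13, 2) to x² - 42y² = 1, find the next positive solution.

Solutions to x² - Dy² = 1 are generated by powers of (x₀ + y₀√D).
The next solution satisfies x₁ + y₁√42 = (x₀ + y₀√42)², giving:
x₁ = x₀² + 42y₀² = 13² + 42·2² = 169 + 168 = 337
y₁ = 2x₀y₀ = 2·13·2 = 52

Verify: 337² - 42·52² = 113569 - 113568 = 1 ✓

x = 337, y = 52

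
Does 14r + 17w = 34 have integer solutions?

Step 1: Compute gcd(14, 17).
gcd(14, 17) = 1

Step 2: Check divisibility.
Does 1 divide 34? 34 = 1 x 34, so yes.

By the theorem on linear Diophantine equations, 14r + 17w = 34 has integer solutions if and only if gcd(14, 17) divides 34. Since 1 | 34, solutions exist.

Yes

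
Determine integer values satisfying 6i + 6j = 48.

Step 1: Check solvability.
gcd(6, 6) = 6
Since 6 divides 48, solutions exist.

Step 2: Apply extended Euclidean algorithm to find gcd.
We find integers such that 6*x0 + 6*y0 = 6

Step 3: Scale the particular solution.
Multiply by 48/6 = 8:
i = 0, j = 8

Step 4: Verify.
6*(0) + 6*(8) = 48 = 48 ✓

i = 0, j = 8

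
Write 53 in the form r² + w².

We need to find integers r, w > 0 such that r² + w² = 53.
Trying r = 2: w² = 53 - 2² = 53 - 4 = 49
w = 7
Check: 2² + 7² = 4 + 49 = 53 ✓

53 = 2² + 7²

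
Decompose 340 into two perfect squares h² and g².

We need to find integers h, g > 0 such that h² + g² = 340.
Trying h = 4: g² = 340 - 4² = 340 - 16 = 324
g = 18
Check: 4² + 18² = 16 + 324 = 340 ✓

340 = 4² + 18²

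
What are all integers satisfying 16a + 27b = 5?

Step 1: Compute gcd(16, 27) = 1.
Since 1 divides 5, solutions exist.

Step 2: Find a particular solution using extended Euclidean algorithm.
We get a₀ = -25, b₀ = 15.
Check: 16*-25 + 27*15 = 5 = 5 ✓

Step 3: Write the general solution.
a = -25 + (27/1)t = -25 + 27t
b = 15 - (16/1)t = 15 - 16t
for any integer t.

a = -25 + 27t, b = 15 - 16t for integer t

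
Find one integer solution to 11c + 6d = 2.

Step 1: Check solvability.
gcd(11, 6) = 1
Since 1 divides 2, solutions exist.

Step 2: Apply extended Euclidean algorithm to find gcd.
We find integers such that 11*x0 + 6*y0 = 1

Step 3: Scale the particular solution.
Multiply by 2/1 = 2:
c = -2, d = 4

Step 4: Verify.
11*(-2) + 6*(4) = 2 = 2 ✓

c = -2, d = 4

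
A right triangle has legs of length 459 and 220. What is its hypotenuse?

c² = a² + b² = 459² + 220² = 210681 + 48400 = 259081
c = 509

509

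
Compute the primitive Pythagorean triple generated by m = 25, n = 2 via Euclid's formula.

a = m² - n² = 25² - 2² = 625 - 4 = 621
b = 2mn = 2·25·2 = 100
c = m² + n² = 625 + 4 = 629
Verify: 621² + 100² = 385641 + 10000 = 395641 = 629² ✓

(621, 100, 629)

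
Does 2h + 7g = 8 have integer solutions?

Step 1: Compute gcd(2, 7).
gcd(2, 7) = 1

Step 2: Check divisibility.
Does 1 divide 8? 8 = 1 x 8, so yes.

By the theorem on linear Diophantine equations, 2h + 7g = 8 has integer solutions if and only if gcd(2, 7) divides 8. Since 1 | 8, solutions exist.

Yes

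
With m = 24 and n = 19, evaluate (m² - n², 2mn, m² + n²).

a = m² - n² = 576 - 361 = 215
b = 2mn = 2·24·19 = 912
c = m² + n² = 576 + 361 = 937
Verify: 215² + 912² = 46225 + 831744 = 877969 = 937² ✓

(215, 912, 937)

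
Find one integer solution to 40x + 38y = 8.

Step 1: Check solvability.
gcd(40, 38) = 2
Since 2 divides 8, solutions exist.

Step 2: Apply extended Euclidean algorithm to find gcd.
We find integers such that 40*x0 + 38*y0 = 2

Step 3: Scale the particular solution.
Multiply by 8/2 = 4:
x = 4, y = -4

Step 4: Verify.
40*(4) + 38*(-4) = 8 = 8 ✓

x = 4, y = -4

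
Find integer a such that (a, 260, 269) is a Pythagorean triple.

a² = c² - b² = 269² - 260² = 72361 - 67600 = 4761
a = sqrt(4761) = 69

69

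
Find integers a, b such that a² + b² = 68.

We need to find integers a, b > 0 such that a² + b² = 68.
Trying a = 2: b² = 68 - 2² = 68 - 4 = 64
b = 8
Check: 2² + 8² = 4 + 64 = 68 ✓

68 = 2² + 8²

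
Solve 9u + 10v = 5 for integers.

Step 1: Check solvability.
gcd(9, 10) = 1
Since 1 divides 5, solutions exist.

Step 2: Apply extended Euclidean algorithm to find gcd.
We find integers such that 9*x0 + 10*y0 = 1

Step 3: Scale the particular solution.
Multiply by 5/1 = 5:
u = -5, v = 5

Step 4: Verify.
9*(-5) + 10*(5) = 5 = 5 ✓

u = -5, v = 5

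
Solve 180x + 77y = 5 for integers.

Step 1: Check solvability.
gcd(180, 77) = 1
Since 1 divides 5, solutions exist.

Step 2: Apply extended Euclidean algorithm to find gcd.
We find integers such that 180*x0 + 77*y0 = 1

Step 3: Scale the particular solution.
Multiply by 5/1 = 5:
x = 15, y = -35

Step 4: Verify.
180*(15) + 77*(-35) = 5 = 5 ✓

x = 15, y = -35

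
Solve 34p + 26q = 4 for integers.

Step 1: Check solvability.
gcd(34, 26) = 2
Since 2 divides 4, solutions exist.

Step 2: Apply extended Euclidean algorithm to find gcd.
We find integers such that 34*x0 + 26*y0 = 2

Step 3: Scale the particular solution.
Multiply by 4/2 = 2:
p = -6, q = 8

Step 4: Verify.
34*(-6) + 26*(8) = 4 = 4 ✓

p = -6, q = 8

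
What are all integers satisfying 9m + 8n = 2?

Step 1: Compute gcd(9, 8) = 1.
Since 1 divides 2, solutions exist.

Step 2: Find a particular solution using extended Euclidean algorithm.
We get m₀ = 2, n₀ = -2.
Check: 9*2 + 8*-2 = 2 = 2 ✓

Step 3: Write the general solution.
m = 2 + (8/1)t = 2 + 8t
n = -2 - (9/1)t = -2 - 9t
for any integer t.

m = 2 + 8t, n = -2 - 9t for integer t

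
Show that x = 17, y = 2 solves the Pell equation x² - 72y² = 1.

Compute x² = 17² = 289
Compute 72y² = 72·2² = 72·4 = 288
x² - 72y² = 289 - 288 = 1
Since this equals 1, (17, 2) is a solution.

Yes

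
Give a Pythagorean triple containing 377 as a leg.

We need the other leg and hypotenuse such that 377² + x² = c².
Take x = 336, c = 505: 377² + 336² = 142129 + 112896 = 255025 = 505² ✓
Triple: (377, 336, 505)

(377, 336, 505)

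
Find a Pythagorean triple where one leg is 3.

We need the other leg and hypotenuse such that 3² + x² = c².
Take x = 4, c = 5: 3² + 4² = 9 + 16 = 25 = 5² ✓
Triple: (3, 4, 5)

(3, 4, 5)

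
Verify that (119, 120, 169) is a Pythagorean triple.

Compute a² + b²:
119² + 120² = 14161 + 14400 = 28561
Compute c²:
169² = 28561
Since 28561 = 28561, it is a Pythagorean triple.

Yes, it is a Pythagorean triple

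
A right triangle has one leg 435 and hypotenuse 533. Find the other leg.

b² = c² - a² = 284089 - 189225 = 94864
b = 308

308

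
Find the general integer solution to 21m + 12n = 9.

Step 1: Compute gcd(21, 12) = 3.
Since 3 divides 9, solutions exist.

Step 2: Find a particular solution using extended Euclidean algorithm.
We get m₀ = -3, n₀ = 6.
Check: 21*-3 + 12*6 = 9 = 9 ✓

Step 3: Write the general solution.
m = -3 + (12/3)t = -3 + 4t
n = 6 - (21/3)t = 6 - 7t
for any integer t.

m = -3 + 4t, n = 6 - 7t for integer t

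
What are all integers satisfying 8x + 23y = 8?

Step 1: Compute gcd(8, 23) = 1.
Since 1 divides 8, solutions exist.

Step 2: Find a particular solution using extended Euclidean algorithm.
We get x₀ = 24, y₀ = -8.
Check: 8*24 + 23*-8 = 8 = 8 ✓

Step 3: Write the general solution.
x = 24 + (23/1)t = 24 + 23t
y = -8 - (8/1)t = -8 - 8t
for any integer t.

x = 24 + 23t, y = -8 - 8t for integer t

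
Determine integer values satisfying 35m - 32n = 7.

Step 1: Check solvability.
gcd(35, 32) = 1
Since 1 divides 7, solutions exist.

Step 2: Apply extended Euclidean algorithm to find gcd.
We find integers such that 35*x0 + 32*y0 = 1

Step 3: Scale the particular solution.
Multiply by 7/1 = 7:
m = 77, n = 84

Step 4: Verify.
35*(77) - 32*(84) = 7 = 7 ✓

m = 77, n = 84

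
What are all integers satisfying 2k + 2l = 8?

Step 1: Compute gcd(2, 2) = 2.
Since 2 divides 8, solutions exist.

Step 2: Find a particular solution using extended Euclidean algorithm.
We get k₀ = 0, l₀ = 4.
Check: 2*0 + 2*4 = 8 = 8 ✓

Step 3: Write the general solution.
k = 0 + (2/2)t = 0 + 1t
l = 4 - (2/2)t = 4 - 1t
for any integer t.

k = 0 + 1t, l = 4 - 1t for integer t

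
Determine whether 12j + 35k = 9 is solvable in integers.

Step 1: Compute gcd(12, 35).
gcd(12, 35) = 1

Step 2: Check divisibility.
Does 1 divide 9? 9 = 1 x 9, so yes.

By the theorem on linear Diophantine equations, 12j + 35k = 9 has integer solutions if and only if gcd(12, 35) divides 9. Since 1 | 9, solutions exist.

Yes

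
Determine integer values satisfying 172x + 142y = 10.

Step 1: Check solvability.
gcd(172, 142) = 2
Since 2 divides 10, solutions exist.

Step 2: Apply extended Euclidean algorithm to find gcd.
We find integers such that 172*x0 + 142*y0 = 2

Step 3: Scale the particular solution.
Multiply by 10/2 = 5:
x = 95, y = -115

Step 4: Verify.
172*(95) + 142*(-115) = 10 = 10 ✓

x = 95, y = -115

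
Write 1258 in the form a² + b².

We need to find integers a, b > 0 such that a² + b² = 1258.
Trying a = 13: b² = 1258 - 13² = 1258 - 169 = 1089
b = 33
Check: 13² + 33² = 169 + 1089 = 1258 ✓

1258 = 13² + 33²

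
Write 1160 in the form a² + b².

We need to find integers a, b > 0 such that a² + b² = 1160.
Trying a = 2: b² = 1160 - 2² = 1160 - 4 = 1156
b = 34
Check: 2² + 34² = 4 + 1156 = 1160 ✓

1160 = 2² + 34²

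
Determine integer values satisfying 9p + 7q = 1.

Step 1: Check solvability.
gcd(9, 7) = 1
Since 1 divides 1, solutions exist.

Step 2: Apply extended Euclidean algorithm to find gcd.
We find integers such that 9*x0 + 7*y0 = 1

Step 3: Scale the particular solution.
Multiply by 1/1 = 1:
p = -3, q = 4

Step 4: Verify.
9*(-3) + 7*(4) = 1 = 1 ✓

p = -3, q = 4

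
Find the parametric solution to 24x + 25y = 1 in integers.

Step 1: Compute gcd(24, 25) = 1.
Since 1 divides 1, solutions exist.

Step 2: Find a particular solution using extended Euclidean algorithm.
We get x₀ = -1, y₀ = 1.
Check: 24*-1 + 25*1 = 1 = 1 ✓

Step 3: Write the general solution.
x = -1 + (25/1)t = -1 + 25t
y = 1 - (24/1)t = 1 - 24t
for any integer t.

x = -1 + 25t, y = 1 - 24t for integer t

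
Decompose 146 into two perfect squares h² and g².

We need to find integers h, g > 0 such that h² + g² = 146.
Trying h = 5: g² = 146 - 5² = 146 - 25 = 121
g = 11
Check: 5² + 11² = 25 + 121 = 146 ✓

146 = 5² + 11²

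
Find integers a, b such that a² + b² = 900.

We need to find integers a, b > 0 such that a² + b² = 900.
Trying a = 18: b² = 900 - 18² = 900 - 324 = 576
b = 24
Check: 18² + 24² = 324 + 576 = 900 ✓

900 = 18² + 24²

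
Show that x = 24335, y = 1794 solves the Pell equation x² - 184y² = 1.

Compute x² = 24335² = 592192225
Compute 184y² = 184·1794² = 184·3218436 = 592192224
x² - 184y² = 592192225 - 592192224 = 1
Since this equals 1, (24335, 1794) is a solution.

Yes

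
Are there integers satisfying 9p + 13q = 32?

Step 1: Compute gcd(9, 13).
gcd(9, 13) = 1

Step 2: Check divisibility.
Does 1 divide 32? 32 = 1 x 32, so yes.

By the theorem on linear Diophantine equations, 9p + 13q = 32 has integer solutions if and only if gcd(9, 13) divides 32. Since 1 | 32, solutions exist.

Yes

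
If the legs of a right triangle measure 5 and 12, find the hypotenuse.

c² = a² + b² = 5² + 12² = 25 + 144 = 169
c = 13

13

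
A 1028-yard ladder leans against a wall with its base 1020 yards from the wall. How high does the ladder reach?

The ladder, wall, and ground form a right triangle with hypotenuse 1028 and one leg 1020.
By the Pythagorean theorem: h² = 1028² - 1020² = 1056784 - 1040400 = 16384
h = √16384 = 128 yards

128 yards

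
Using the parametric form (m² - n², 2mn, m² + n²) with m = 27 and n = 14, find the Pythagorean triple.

a = m² - n² = 27² - 14² = 729 - 196 = 533
b = 2mn = 2·27·14 = 756
c = m² + n² = 729 + 196 = 925
Verify: 533² + 756² = 284089 + 571536 = 855625 = 925² ✓

(533, 756, 925)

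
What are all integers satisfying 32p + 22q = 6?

Step 1: Compute gcd(32, 22) = 2.
Since 2 divides 6, solutions exist.

Step 2: Find a particular solution using extended Euclidean algorithm.
We get p₀ = -6, q₀ = 9.
Check: 32*-6 + 22*9 = 6 = 6 ✓

Step 3: Write the general solution.
p = -6 + (22/2)t = -6 + 11t
q = 9 - (32/2)t = 9 - 16t
for any integer t.

p = -6 + 11t, q = 9 - 16t for integer t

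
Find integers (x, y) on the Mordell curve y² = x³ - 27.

Try small integer x values and check whether x³ - 27 is a perfect square.
x = 3: x³ - 27 = 3³ - 27 = 27 - 27 = 0
Is 0 a perfect square? 0² = 0 ✓
So (x, y) = (3, 0) is a solution.

x = 3, y = 0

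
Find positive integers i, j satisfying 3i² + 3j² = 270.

Try small values of i and check whether (270 - 3i²)/3 is a perfect square.
i = 9: 3·9² = 243, so 3j² = 270 - 243 = 27, giving j² = 9, j = 3.
Check: 3·9² + 3·3² = 243 + 27 = 270 ✓

i = 9, j = 3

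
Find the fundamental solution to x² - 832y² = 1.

We seek the smallest positive integers (x, y) with x² - 832y² = 1, i.e., x² = 832y² + 1.
Try successive y values:
y = 1: x² = 832·1² + 1 = 833, not a perfect square
y = 2: x² = 832·2² + 1 = 3329, not a perfect square
y = 3: x² = 832·3² + 1 = 7489, not a perfect square
... continuing the search (or via continued fractions) ...
y = 29205: x² = 832·29205² + 1 = 709639444801, x = 842401 ✓

Verify: 842401² - 832·29205² = 709639444801 - 709639444800 = 1 ✓

x = 842401, y = 29205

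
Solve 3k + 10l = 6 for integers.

Step 1: Check solvability.
gcd(3, 10) = 1
Since 1 divides 6, solutions exist.

Step 2: Apply extended Euclidean algorithm to find gcd.
We find integers such that 3*x0 + 10*y0 = 1

Step 3: Scale the particular solution.
Multiply by 6/1 = 6:
k = -18, l = 6

Step 4: Verify.
3*(-18) + 10*(6) = 6 = 6 ✓

k = -18, l = 6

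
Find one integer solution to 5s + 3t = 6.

Step 1: Check solvability.
gcd(5, 3) = 1
Since 1 divides 6, solutions exist.

Step 2: Apply extended Euclidean algorithm to find gcd.
We find integers such that 5*x0 + 3*y0 = 1

Step 3: Scale the particular solution.
Multiply by 6/1 = 6:
s = -6, t = 12

Step 4: Verify.
5*(-6) + 3*(12) = 6 = 6 ✓

s = -6, t = 12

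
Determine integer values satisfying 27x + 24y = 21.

Step 1: Check solvability.
gcd(27, 24) = 3
Since 3 divides 21, solutions exist.

Step 2: Apply extended Euclidean algorithm to find gcd.
We find integers such that 27*x0 + 24*y0 = 3

Step 3: Scale the particular solution.
Multiply by 21/3 = 7:
x = 7, y = -7

Step 4: Verify.
27*(7) + 24*(-7) = 21 = 21 ✓

x = 7, y = -7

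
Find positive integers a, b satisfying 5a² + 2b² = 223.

Try small values of a and check whether (223 - 5a²)/2 is a perfect square.
a = 5: 5·5² = 125, so 2b² = 223 - 125 = 98, giving b² = 49, b = 7.
Check: 5·5² + 2·7² = 125 + 98 = 223 ✓

a = 5, b = 7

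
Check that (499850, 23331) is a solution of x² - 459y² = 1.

Compute x² = 499850² = 249850022500
Compute 459y² = 459·23331² = 459·544335561 = 249850022499
x² - 459y² = 249850022500 - 249850022499 = 1
Since this equals 1, (499850, 23331) is a solution.

Yes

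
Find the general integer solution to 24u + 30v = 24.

Step 1: Compute gcd(24, 30) = 6.
Since 6 divides 24, solutions exist.

Step 2: Find a particular solution using extended Euclidean algorithm.
We get u₀ = -4, v₀ = 4.
Check: 24*-4 + 30*4 = 24 = 24 ✓

Step 3: Write the general solution.
u = -4 + (30/6)t = -4 + 5t
v = 4 - (24/6)t = 4 - 4t
for any integer t.

u = -4 + 5t, v = 4 - 4t for integer t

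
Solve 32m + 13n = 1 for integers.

Step 1: Check solvability.
gcd(32, 13) = 1
Since 1 divides 1, solutions exist.

Step 2: Apply extended Euclidean algorithm to find gcd.
We find integers such that 32*x0 + 13*y0 = 1

Step 3: Scale the particular solution.
Multiply by 1/1 = 1:
m = -2, n = 5

Step 4: Verify.
32*(-2) + 13*(5) = 1 = 1 ✓

m = -2, n = 5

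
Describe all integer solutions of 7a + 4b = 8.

Step 1: Compute gcd(7, 4) = 1.
Since 1 divides 8, solutions exist.

Step 2: Find a particular solution using extended Euclidean algorithm.
We get a₀ = -8, b₀ = 16.
Check: 7*-8 + 4*16 = 8 = 8 ✓

Step 3: Write the general solution.
a = -8 + (4/1)t = -8 + 4t
b = 16 - (7/1)t = 16 - 7t
for any integer t.

a = -8 + 4t, b = 16 - 7t for integer t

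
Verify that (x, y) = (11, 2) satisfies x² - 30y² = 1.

Compute x² = 11² = 121
Compute 30y² = 30·2² = 30·4 = 120
x² - 30y² = 121 - 120 = 1
Since this equals 1, (11, 2) is a solution.

Yes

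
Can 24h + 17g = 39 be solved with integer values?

Step 1: Compute gcd(24, 17).
gcd(24, 17) = 1

Step 2: Check divisibility.
Does 1 divide 39? 39 = 1 x 39, so yes.

By the theorem on linear Diophantine equations, 24h + 17g = 39 has integer solutions if and only if gcd(24, 17) divides 39. Since 1 | 39, solutions exist.

Yes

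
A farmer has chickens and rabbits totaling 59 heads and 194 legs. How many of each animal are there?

Let c = chickens, r = rabbits.
Heads: c + r = 59
Legs: 2c + 4r = 194
From the first equation, c = 59 - r. Substitute:
2(59 - r) + 4r = 194
118 + 2r = 194
r = (194 - 118)/2 = 38
c = 59 - 38 = 21

Chickens: 21, Rabbits: 38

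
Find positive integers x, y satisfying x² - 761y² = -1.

We need x² = 761y² - 1. Try successive y:
y = 1: x² = 761·1² - 1 = 760, not a perfect square
y = 2: x² = 761·2² - 1 = 3043, not a perfect square
y = 3: x² = 761·3² - 1 = 6848, not a perfect square
...
y = 29: x² = 761·29² - 1 = 640000 = 800² ✓
Check: 800² - 761·29² = 640000 - 640001 = -1 ✓

x = 800, y = 29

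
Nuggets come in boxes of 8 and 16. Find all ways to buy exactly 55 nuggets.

We need non-negative integers (x, y) with 8x + 16y = 55.
For each x in 0..6, check if 55 - 8x is a non-negative multiple of 16.
No x yields an integer y ≥ 0.

No solution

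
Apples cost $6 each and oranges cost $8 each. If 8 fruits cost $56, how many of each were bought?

Let a = apples, o = oranges.
a + o = 8
6a + 8o = 56
Substitute o = 8 - a:
6a + 8(8 - a) = 56
(6 - 8)a = 56 - 64
-2a = -8
a = 4, o = 8 - 4 = 4

Apples: 4, Oranges: 4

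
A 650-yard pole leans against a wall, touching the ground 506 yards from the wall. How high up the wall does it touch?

The ladder, wall, and ground form a right triangle with hypotenuse 650 and one leg 506.
By the Pythagorean theorem: h² = 650² - 506² = 422500 - 256036 = 166464
h = √166464 = 408 yards

408 yards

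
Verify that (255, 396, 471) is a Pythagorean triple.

Compute a² + b²:
255² + 396² = 65025 + 156816 = 221841
Compute c²:
471² = 221841
Since 221841 = 221841, it is a Pythagorean triple.

Yes, it is a Pythagorean triple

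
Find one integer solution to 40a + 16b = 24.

Step 1: Check solvability.
gcd(40, 16) = 8
Since 8 divides 24, solutions exist.

Step 2: Apply extended Euclidean algorithm to find gcd.
We find integers such that 40*x0 + 16*y0 = 8

Step 3: Scale the particular solution.
Multiply by 24/8 = 3:
a = 3, b = -6

Step 4: Verify.
40*(3) + 16*(-6) = 24 = 24 ✓

a = 3, b = -6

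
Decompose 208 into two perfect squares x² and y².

We need to find integers x, y > 0 such that x² + y² = 208.
Trying x = 8: y² = 208 - 8² = 208 - 64 = 144
y = 12
Check: 8² + 12² = 64 + 144 = 208 ✓

208 = 8² + 12²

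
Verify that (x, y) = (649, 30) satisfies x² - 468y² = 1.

Compute x² = 649² = 421201
Compute 468y² = 468·30² = 468·900 = 421200
x² - 468y² = 421201 - 421200 = 1
Since this equals 1, (649, 30) is a solution.

Yes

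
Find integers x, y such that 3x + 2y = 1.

Step 1: Check solvability.
gcd(3, 2) = 1
Since 1 divides 1, solutions exist.

Step 2: Apply extended Euclidean algorithm to find gcd.
We find integers such that 3*x0 + 2*y0 = 1

Step 3: Scale the particular solution.
Multiply by 1/1 = 1:
x = 1, y = -1

Step 4: Verify.
3*(1) + 2*(-1) = 1 = 1 ✓

x = 1, y = -1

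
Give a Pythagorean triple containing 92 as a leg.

We need the other leg and hypotenuse such that 92² + x² = c².
Take x = 525, c = 533: 92² + 525² = 8464 + 275625 = 284089 = 533² ✓
Triple: (525, 92, 533)

(525, 92, 533)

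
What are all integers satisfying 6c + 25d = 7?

Step 1: Compute gcd(6, 25) = 1.
Since 1 divides 7, solutions exist.

Step 2: Find a particular solution using extended Euclidean algorithm.
We get c₀ = -28, d₀ = 7.
Check: 6*-28 + 25*7 = 7 = 7 ✓

Step 3: Write the general solution.
c = -28 + (25/1)t = -28 + 25t
d = 7 - (6/1)t = 7 - 6t
for any integer t.

c = -28 + 25t, d = 7 - 6t for integer t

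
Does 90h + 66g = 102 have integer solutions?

Step 1: Compute gcd(90, 66).
gcd(90, 66) = 6

Step 2: Check divisibility.
Does 6 divide 102? 102 = 6 x 17, so yes.

By the theorem on linear Diophantine equations, 90h + 66g = 102 has integer solutions if and only if gcd(90, 66) divides 102. Since 6 | 102, solutions exist.

Yes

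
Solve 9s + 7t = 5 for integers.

Step 1: Check solvability.
gcd(9, 7) = 1
Since 1 divides 5, solutions exist.

Step 2: Apply extended Euclidean algorithm to find gcd.
We find integers such that 9*x0 + 7*y0 = 1

Step 3: Scale the particular solution.
Multiply by 5/1 = 5:
s = -15, t = 20

Step 4: Verify.
9*(-15) + 7*(20) = 5 = 5 ✓

s = -15, t = 20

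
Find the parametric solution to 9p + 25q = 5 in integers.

Step 1: Compute gcd(9, 25) = 1.
Since 1 divides 5, solutions exist.

Step 2: Find a particular solution using extended Euclidean algorithm.
We get p₀ = -55, q₀ = 20.
Check: 9*-55 + 25*20 = 5 = 5 ✓

Step 3: Write the general solution.
p = -55 + (25/1)t = -55 + 25t
q = 20 - (9/1)t = 20 - 9t
for any integer t.

p = -55 + 25t, q = 20 - 9t for integer t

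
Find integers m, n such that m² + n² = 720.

We need to find integers m, n > 0 such that m² + n² = 720.
Trying m = 12: n² = 720 - 12² = 720 - 144 = 576
n = 24
Check: 12² + 24² = 144 + 576 = 720 ✓

720 = 12² + 24²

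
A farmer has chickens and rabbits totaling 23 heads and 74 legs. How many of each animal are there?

Let c = chickens, r = rabbits.
Heads: c + r = 23
Legs: 2c + 4r = 74
From the first equation, c = 23 - r. Substitute:
2(23 - r) + 4r = 74
46 + 2r = 74
r = (74 - 46)/2 = 14
c = 23 - 14 = 9

Chickens: 9, Rabbits: 14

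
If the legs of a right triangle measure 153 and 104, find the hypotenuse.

c² = a² + b² = 153² + 104² = 23409 + 10816 = 34225
c = 185

185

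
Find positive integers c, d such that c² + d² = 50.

Search for c with 50 - c² a perfect square.
c = 1: 50 - 1² = 50 - 1 = 49 = 7² ✓
So c = 1, d = 7.

c = 1, d = 7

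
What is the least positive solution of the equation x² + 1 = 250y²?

We need x² = 250y² - 1. Try successive y:
y = 1: x² = 250·1² - 1 = 249, not a perfect square
y = 2: x² = 250·2² - 1 = 999, not a perfect square
y = 3: x² = 250·3² - 1 = 2249, not a perfect square
...
y = 281: x² = 250·281² - 1 = 19740249 = 4443² ✓
Check: 4443² - 250·281² = 19740249 - 19740250 = -1 ✓

x = 4443, y = 281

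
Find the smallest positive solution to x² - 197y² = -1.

We need x² = 197y² - 1. Try successive y:
y = 1: x² = 197·1² - 1 = 196 = 14² ✓
Check: 14² - 197·1² = 196 - 197 = -1 ✓

x = 14, y = 1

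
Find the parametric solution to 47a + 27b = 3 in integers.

Step 1: Compute gcd(47, 27) = 1.
Since 1 divides 3, solutions exist.

Step 2: Find a particular solution using extended Euclidean algorithm.
We get a₀ = -12, b₀ = 21.
Check: 47*-12 + 27*21 = 3 = 3 ✓

Step 3: Write the general solution.
a = -12 + (27/1)t = -12 + 27t
b = 21 - (47/1)t = 21 - 47t
for any integer t.

a = -12 + 27t, b = 21 - 47t for integer t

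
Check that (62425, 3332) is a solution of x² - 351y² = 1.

Compute x² = 62425² = 3896880625
Compute 351y² = 351·3332² = 351·11102224 = 3896880624
x² - 351y² = 3896880625 - 3896880624 = 1
Since this equals 1, (62425, 3332) is a solution.

Yes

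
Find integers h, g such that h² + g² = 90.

We need to find integers h, g > 0 such that h² + g² = 90.
Trying h = 3: g² = 90 - 3² = 90 - 9 = 81
g = 9
Check: 3² + 9² = 9 + 81 = 90 ✓

90 = 3² + 9²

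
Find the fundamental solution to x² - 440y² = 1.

We seek the smallest positive integers (x, y) with x² - 440y² = 1, i.e., x² = 440y² + 1.
Try successive y values:
y = 1: x² = 440·1² + 1 = 441, x = 21 ✓

Verify: 21² - 440·1² = 441 - 440 = 1 ✓

x = 21, y = 1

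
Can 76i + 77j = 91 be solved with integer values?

Step 1: Compute gcd(76, 77).
gcd(76, 77) = 1

Step 2: Check divisibility.
Does 1 divide 91? 91 = 1 x 91, so yes.

By the theorem on linear Diophantine equations, 76i + 77j = 91 has integer solutions if and only if gcd(76, 77) divides 91. Since 1 | 91, solutions exist.

Yes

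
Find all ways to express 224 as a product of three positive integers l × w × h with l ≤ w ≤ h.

Iterate l from 1 to ⌊224^(1/3)⌋. For each l dividing 224, iterate w ≥ l with w dividing 224/l, and set h = 224/(l·w).
Triples found (12): (1×1×224), (1×2×112), (1×4×56), (1×7×32), (1×8×28), (1×14×16), (2×2×56), (2×4×28), (2×7×16), (2×8×14), (4×4×14), (4×7×8)

(1×1×224), (1×2×112), (1×4×56), (1×7×32), (1×8×28), (1×14×16), (2×2×56), (2×4×28), (2×7×16), (2×8×14), (4×4×14), (4×7×8)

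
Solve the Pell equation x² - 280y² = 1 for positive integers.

We seek the smallest positive integers (x, y) with x² - 280y² = 1, i.e., x² = 280y² + 1.
Try successive y values:
y = 1: x² = 280·1² + 1 = 281, not a perfect square
y = 2: x² = 280·2² + 1 = 1121, not a perfect square
y = 3: x² = 280·3² + 1 = 2521, not a perfect square
... continuing the search (or via continued fractions) ...
y = 15: x² = 280·15² + 1 = 63001, x = 251 ✓

Verify: 251² - 280·15² = 63001 - 63000 = 1 ✓

x = 251, y = 15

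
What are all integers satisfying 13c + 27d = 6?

Step 1: Compute gcd(13, 27) = 1.
Since 1 divides 6, solutions exist.

Step 2: Find a particular solution using extended Euclidean algorithm.
We get c₀ = -12, d₀ = 6.
Check: 13*-12 + 27*6 = 6 = 6 ✓

Step 3: Write the general solution.
c = -12 + (27/1)t = -12 + 27t
d = 6 - (13/1)t = 6 - 13t
for any integer t.

c = -12 + 27t, d = 6 - 13t for integer t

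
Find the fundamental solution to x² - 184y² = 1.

We seek the smallest positive integers (x, y) with x² - 184y² = 1, i.e., x² = 184y² + 1.
Try successive y values:
y = 1: x² = 184·1² + 1 = 185, not a perfect square
y = 2: x² = 184·2² + 1 = 737, not a perfect square
y = 3: x² = 184·3² + 1 = 1657, not a perfect square
... continuing the search (or via continued fractions) ...
y = 1794: x² = 184·1794² + 1 = 592192225, x = 24335 ✓

Verify: 24335² - 184·1794² = 592192225 - 592192224 = 1 ✓

x = 24335, y = 1794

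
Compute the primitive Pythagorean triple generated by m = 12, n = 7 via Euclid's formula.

a = m² - n² = 144 - 49 = 95
b = 2mn = 2·12·7 = 168
c = m² + n² = 144 + 49 = 193
Verify: 95² + 168² = 9025 + 28224 = 37249 = 193² ✓

(95, 168, 193)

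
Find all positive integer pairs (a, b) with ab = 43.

The positive divisors of 43 are: 1, 43.
Each divisor d gives the pair (d, 43/d):
(1, 43), (43, 1)

(1, 43), (43, 1)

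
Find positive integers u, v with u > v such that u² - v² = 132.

Factor: u² - v² = (u+v)(u-v) = 132.
We need two factors of 132 with the same parity.
Use u+v = 66 and u-v = 2 (product 66·2 = 132).
Adding: 2u = 68, so u = 34.
Subtracting: 2v = 64, so v = 32.
Check: 34² - 32² = 1156 - 1024 = 132 ✓

u = 34, v = 32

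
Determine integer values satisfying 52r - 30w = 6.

Step 1: Check solvability.
gcd(52, 30) = 2
Since 2 divides 6, solutions exist.

Step 2: Apply extended Euclidean algorithm to find gcd.
We find integers such that 52*x0 + 30*y0 = 2

Step 3: Scale the particular solution.
Multiply by 6/2 = 3:
r = -12, w = -21

Step 4: Verify.
52*(-12) - 30*(-21) = 6 = 6 ✓

r = -12, w = -21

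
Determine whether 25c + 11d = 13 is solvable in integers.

Step 1: Compute gcd(25, 11).
gcd(25, 11) = 1

Step 2: Check divisibility.
Does 1 divide 13? 13 = 1 x 13, so yes.

By the theorem on linear Diophantine equations, 25c + 11d = 13 has integer solutions if and only if gcd(25, 11) divides 13. Since 1 | 13, solutions exist.

Yes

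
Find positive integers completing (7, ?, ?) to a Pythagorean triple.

We need the other leg and hypotenuse such that 7² + x² = c².
Take x = 24, c = 25: 7² + 24² = 49 + 576 = 625 = 25² ✓
Triple: (7, 24, 25)

(7, 24, 25)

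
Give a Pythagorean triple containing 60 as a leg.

We need the other leg and hypotenuse such that 60² + x² = c².
Take x = 899, c = 901: 60² + 899² = 3600 + 808201 = 811801 = 901² ✓
Triple: (899, 60, 901)

(899, 60, 901)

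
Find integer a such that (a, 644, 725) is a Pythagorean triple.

a² = c² - b² = 725² - 644² = 525625 - 414736 = 110889
a = sqrt(110889) = 333

333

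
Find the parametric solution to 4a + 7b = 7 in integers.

Step 1: Compute gcd(4, 7) = 1.
Since 1 divides 7, solutions exist.

Step 2: Find a particular solution using extended Euclidean algorithm.
We get a₀ = 14, b₀ = -7.
Check: 4*14 + 7*-7 = 7 = 7 ✓

Step 3: Write the general solution.
a = 14 + (7/1)t = 14 + 7t
b = -7 - (4/1)t = -7 - 4t
for any integer t.

a = 14 + 7t, b = -7 - 4t for integer t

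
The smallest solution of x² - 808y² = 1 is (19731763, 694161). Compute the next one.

Solutions to x² - Dy² = 1 are generated by powers of (x₀ + y₀√D).
The next solution satisfies x₁ + y₁√808 = (x₀ + y₀√808)², giving:
x₁ = x₀² + 808y₀² = 19731763² + 808·694161² = 389342471088169 + 389342471088168 = 778684942176337
y₁ = 2x₀y₀ = 2·19731763·694161 = 27394040671686

Verify: 778684942176337² - 808·27394040671686² = 606350239172165297266002737569 - 606350239172165297266002737568 = 1 ✓

x = 778684942176337, y = 27394040671686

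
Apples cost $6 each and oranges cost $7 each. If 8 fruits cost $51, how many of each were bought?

Let a = apples, o = oranges.
a + o = 8
6a + 7o = 51
Substitute o = 8 - a:
6a + 7(8 - a) = 51
(6 - 7)a = 51 - 56
-1a = -5
a = 5, o = 8 - 5 = 3

Apples: 5, Oranges: 3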